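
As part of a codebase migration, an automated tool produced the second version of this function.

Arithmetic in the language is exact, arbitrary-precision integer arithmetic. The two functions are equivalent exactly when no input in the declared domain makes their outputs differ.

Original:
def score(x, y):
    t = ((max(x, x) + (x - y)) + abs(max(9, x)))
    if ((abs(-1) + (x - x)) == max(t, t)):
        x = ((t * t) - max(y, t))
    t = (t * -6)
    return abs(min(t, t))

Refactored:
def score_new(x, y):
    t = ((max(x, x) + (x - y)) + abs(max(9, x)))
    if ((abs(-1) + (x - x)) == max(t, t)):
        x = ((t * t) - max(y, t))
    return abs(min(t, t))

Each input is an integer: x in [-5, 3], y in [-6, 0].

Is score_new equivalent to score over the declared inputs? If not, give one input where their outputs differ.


There is a counterexample at x=-5, y=-6: 30 on one side, 5 on the other.
score: t becomes 5; next ((abs(-1) + (x - x)) == max(t, t)) evaluates to false; next t becomes -30; next final value 30
score_new: t becomes 5; next ((abs(-1) + (x - x)) == max(t, t)) evaluates to false; next final value 5
verdict: not equivalent; witness: x=-5, y=-6


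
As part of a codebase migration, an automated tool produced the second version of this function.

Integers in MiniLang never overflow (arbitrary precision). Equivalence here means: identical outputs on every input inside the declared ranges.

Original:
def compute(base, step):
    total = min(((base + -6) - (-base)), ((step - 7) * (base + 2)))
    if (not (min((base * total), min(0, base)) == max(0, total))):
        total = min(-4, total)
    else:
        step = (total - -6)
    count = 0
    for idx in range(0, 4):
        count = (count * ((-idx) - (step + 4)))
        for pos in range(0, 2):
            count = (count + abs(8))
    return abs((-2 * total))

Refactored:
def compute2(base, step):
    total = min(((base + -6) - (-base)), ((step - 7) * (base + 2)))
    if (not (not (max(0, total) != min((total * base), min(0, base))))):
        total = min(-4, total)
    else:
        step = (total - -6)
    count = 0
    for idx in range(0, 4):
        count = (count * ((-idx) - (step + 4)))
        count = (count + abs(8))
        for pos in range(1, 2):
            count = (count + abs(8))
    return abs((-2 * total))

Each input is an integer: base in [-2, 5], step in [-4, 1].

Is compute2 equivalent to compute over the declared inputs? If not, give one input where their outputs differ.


Equivalent — the differences include arithmetic usage differs; and boolean connective usage differs; and loop structure differs; and constant usage differs; and min/max/abs usage differs; and statement counts differ; and comparison usage differs, yet no declared input distinguishes the two.
As a probe, take base=-2, step=-3: compute runs total=-10, then (not (min((base * total), min(0, base)) == max(0, total))) is true, then total=-10, then count=0, then (idx=0), then count=0, then (pos=0), then count=8, then (pos=1), then count=16, then (idx=1), then count=-32, then (pos=0), then count=-24, then (pos=1), then count=-16, then (idx=2), then count=48, then (pos=0), then count=56, then (pos=1), then count=64, then (idx=3), then count=-256, then (pos=0), then count=-248, then (pos=1), then count=-240, then returns 20; compute2 runs total=-10, then (not (not (max(0, total) != min((total * base), min(0, base))))) is true, then total=-10, then count=0, then (idx=0), then count=0, then count=8, then (pos=1), then count=16, then (idx=1), then count=-32, then count=-24, then (pos=1), then count=-16, then (idx=2), then count=48, then count=56, then (pos=1), then count=64, then (idx=3), then count=-256, then count=-248, then (pos=1), then count=-240, then returns 20; both end at 20.
Sweeping the whole domain (48 inputs) finds no disagreement.
verdict: equivalent


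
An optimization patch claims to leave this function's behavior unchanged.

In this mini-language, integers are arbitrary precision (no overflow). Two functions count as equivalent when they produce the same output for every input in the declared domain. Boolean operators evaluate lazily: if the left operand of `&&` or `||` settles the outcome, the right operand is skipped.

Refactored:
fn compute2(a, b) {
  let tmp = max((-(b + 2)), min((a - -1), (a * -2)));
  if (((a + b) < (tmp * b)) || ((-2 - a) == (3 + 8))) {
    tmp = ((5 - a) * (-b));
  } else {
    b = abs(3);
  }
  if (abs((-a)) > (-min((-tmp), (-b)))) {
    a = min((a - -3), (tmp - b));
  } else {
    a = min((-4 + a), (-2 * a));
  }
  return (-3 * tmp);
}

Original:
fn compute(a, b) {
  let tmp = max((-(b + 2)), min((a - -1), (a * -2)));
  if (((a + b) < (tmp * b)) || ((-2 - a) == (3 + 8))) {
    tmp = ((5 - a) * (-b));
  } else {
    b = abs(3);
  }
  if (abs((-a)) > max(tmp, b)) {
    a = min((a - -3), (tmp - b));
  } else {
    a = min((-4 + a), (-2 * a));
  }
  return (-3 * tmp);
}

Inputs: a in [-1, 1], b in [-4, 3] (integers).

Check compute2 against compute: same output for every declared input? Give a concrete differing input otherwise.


This is a faithful refactor — min/max/abs usage differs, but the computed results match everywhere.
Spot check at a=-1, b=0 — compute: tmp = 0; (((a + b) < (tmp * b)) || ((-2 - a) == (3 + 8))) -> true; tmp = 0; (abs((-a)) > max(tmp, b)) -> true; a = 0; return 0. compute2: tmp = 0; (((a + b) < (tmp * b)) || ((-2 - a) == (3 + 8))) -> true; tmp = 0; (abs((-a)) > (-min((-tmp), (-b)))) -> true; a = 0; return 0. Both give 0.
Every one of the 24 inputs gives matching results.
verdict: equivalent


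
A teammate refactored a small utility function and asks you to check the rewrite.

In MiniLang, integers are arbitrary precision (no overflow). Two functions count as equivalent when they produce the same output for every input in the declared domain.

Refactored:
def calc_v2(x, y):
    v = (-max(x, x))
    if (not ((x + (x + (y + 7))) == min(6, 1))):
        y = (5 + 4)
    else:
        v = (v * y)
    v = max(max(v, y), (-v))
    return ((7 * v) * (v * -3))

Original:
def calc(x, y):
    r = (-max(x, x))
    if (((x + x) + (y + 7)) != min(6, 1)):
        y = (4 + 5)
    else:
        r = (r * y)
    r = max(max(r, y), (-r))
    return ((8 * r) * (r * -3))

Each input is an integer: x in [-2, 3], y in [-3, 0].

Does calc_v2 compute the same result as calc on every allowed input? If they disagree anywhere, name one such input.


Try x=-2, y=-3.
calc: r becomes 2; next (((x + x) + (y + 7)) != min(6, 1)) evaluates to true; next y becomes 9; next r becomes 9; next final value -1944
calc_v2: v becomes 2; next (not ((x + (x + (y + 7))) == min(6, 1))) evaluates to true; next y becomes 9; next v becomes 9; next final value -1701
-1944 vs -1701 — the two versions disagree here.
verdict: not equivalent; witness: x=-2, y=-3


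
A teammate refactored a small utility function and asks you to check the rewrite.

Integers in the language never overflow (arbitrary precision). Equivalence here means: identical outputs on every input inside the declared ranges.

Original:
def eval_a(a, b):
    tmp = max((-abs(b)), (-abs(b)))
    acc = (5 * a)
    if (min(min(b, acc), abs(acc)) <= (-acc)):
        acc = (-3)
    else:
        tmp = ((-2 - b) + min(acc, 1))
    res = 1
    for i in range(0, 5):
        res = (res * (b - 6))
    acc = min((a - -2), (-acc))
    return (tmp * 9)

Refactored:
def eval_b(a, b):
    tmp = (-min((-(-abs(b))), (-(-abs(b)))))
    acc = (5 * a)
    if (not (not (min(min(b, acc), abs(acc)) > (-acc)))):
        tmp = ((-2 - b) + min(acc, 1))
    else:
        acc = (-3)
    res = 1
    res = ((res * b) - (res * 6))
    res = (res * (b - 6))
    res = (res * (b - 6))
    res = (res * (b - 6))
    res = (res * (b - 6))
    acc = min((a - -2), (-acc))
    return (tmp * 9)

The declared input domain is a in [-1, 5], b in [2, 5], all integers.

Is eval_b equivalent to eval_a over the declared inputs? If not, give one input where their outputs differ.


This is a faithful refactor — loop structure differs, local variable names differ, statement counts differ, min/max/abs usage differs, constant usage differs, arithmetic usage differs, boolean connective usage differs, comparison usage differs, but the computed results match everywhere.
Tracing a=3, b=3: eval_a: tmp=-3, then acc=15, then (min(min(b, acc), abs(acc)) <= (-acc)) is false, then tmp=-4, then res=1, then (i=0), then res=-3, then (i=1), then res=9, then (i=2), then res=-27, then (i=3), then res=81, then (i=4), then res=-243, then acc=-15, then returns -36 | eval_b: tmp=-3, then acc=15, then (not (not (min(min(b, acc), abs(acc)) > (-acc)))) is true, then tmp=-4, then res=1, then res=-3, then res=9, then res=-27, then res=81, then res=-243, then acc=-15, then returns -36 — matching result -36.
Sweeping the whole domain (28 inputs) finds no disagreement.
verdict: equivalent


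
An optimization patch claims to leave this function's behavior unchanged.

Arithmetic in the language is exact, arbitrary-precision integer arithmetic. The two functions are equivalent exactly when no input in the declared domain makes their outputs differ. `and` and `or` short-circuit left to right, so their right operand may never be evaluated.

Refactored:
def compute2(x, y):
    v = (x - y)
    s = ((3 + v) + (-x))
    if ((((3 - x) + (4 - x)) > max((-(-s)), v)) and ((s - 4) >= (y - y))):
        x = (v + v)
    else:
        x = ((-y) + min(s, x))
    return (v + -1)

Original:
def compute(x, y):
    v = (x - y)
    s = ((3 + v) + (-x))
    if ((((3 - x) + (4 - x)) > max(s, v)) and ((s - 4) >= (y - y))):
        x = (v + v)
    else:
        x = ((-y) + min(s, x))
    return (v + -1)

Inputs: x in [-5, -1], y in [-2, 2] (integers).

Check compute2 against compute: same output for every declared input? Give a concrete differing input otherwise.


Behavior is preserved: although same computation, different form, the outputs never diverge.
One worked example (x=-3, y=0) — compute: v := -3 | s := 3 | ((((3 - x) + (4 - x)) > max(s, v)) and ((s - 4) >= (y - y))): false | x := -3 | result -4; compute2: v := -3 | s := 3 | ((((3 - x) + (4 - x)) > max((-(-s)), v)) and ((s - 4) >= (y - y))): false | x := -3 | result -4; agreement on -4.
Checked all 25 inputs in the declared domain: the outputs agree on every one.
verdict: equivalent


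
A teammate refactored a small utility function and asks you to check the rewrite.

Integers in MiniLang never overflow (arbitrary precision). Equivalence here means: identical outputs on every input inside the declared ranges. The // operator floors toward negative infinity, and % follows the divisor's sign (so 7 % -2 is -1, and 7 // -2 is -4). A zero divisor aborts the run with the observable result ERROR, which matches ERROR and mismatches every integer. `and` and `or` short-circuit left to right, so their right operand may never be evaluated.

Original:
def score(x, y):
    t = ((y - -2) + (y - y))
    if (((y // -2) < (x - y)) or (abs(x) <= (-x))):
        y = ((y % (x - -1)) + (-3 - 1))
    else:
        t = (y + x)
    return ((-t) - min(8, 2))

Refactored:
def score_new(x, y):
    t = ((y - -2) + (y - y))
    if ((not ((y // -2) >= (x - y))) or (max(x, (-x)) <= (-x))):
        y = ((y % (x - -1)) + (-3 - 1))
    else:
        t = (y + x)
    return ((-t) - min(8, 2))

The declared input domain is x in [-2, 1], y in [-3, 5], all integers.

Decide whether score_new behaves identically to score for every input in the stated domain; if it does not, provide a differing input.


Equivalent — the differences include comparison usage differs, plus boolean connective usage differs, plus min/max/abs usage differs, yet no declared input distinguishes the two.
Spot check at x=-2, y=1 — score: t = 3; (((y // -2) < (x - y)) or (abs(x) <= (-x))) -> true; y = -4; return -5. score_new: t = 3; ((not ((y // -2) >= (x - y))) or (max(x, (-x)) <= (-x))) -> true; y = -4; return -5. Both give -5.
Across all 36 domain points the two functions coincide.
verdict: equivalent


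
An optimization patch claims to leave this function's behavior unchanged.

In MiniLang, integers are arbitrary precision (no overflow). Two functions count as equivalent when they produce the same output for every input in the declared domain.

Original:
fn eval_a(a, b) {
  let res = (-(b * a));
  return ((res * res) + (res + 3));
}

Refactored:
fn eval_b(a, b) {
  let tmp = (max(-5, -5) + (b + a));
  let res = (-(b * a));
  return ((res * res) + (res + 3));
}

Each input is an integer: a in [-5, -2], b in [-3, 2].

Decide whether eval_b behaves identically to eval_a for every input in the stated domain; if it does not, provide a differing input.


Comparing the listings, the differences include: min/max/abs usage differs; local variable names differ; statement counts differ; arithmetic usage differs; constant usage differs.
Spot check at a=-3, b=-1 — eval_a: res becomes -3; next final value 9. eval_b: tmp becomes -9; next res becomes -3; next final value 9. Both give 9.
Every one of the 24 inputs gives matching results.
verdict: equivalent


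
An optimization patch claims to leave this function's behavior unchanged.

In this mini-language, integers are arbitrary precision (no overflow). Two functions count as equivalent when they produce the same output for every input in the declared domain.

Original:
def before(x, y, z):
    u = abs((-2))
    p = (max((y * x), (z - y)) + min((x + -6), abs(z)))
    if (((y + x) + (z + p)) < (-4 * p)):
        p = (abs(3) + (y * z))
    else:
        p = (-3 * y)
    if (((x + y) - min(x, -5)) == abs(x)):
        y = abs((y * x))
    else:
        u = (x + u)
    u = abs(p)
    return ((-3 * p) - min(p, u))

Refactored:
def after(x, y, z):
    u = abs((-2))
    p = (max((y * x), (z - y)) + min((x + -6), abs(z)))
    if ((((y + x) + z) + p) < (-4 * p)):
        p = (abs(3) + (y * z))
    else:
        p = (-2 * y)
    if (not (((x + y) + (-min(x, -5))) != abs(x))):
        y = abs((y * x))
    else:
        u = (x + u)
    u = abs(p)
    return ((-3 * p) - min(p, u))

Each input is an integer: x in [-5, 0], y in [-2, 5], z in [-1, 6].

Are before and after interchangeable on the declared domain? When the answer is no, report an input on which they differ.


At x=-2, y=-2, z=6: before gives -24, after gives -16.
verdict: not equivalent; witness: x=-2, y=-2, z=6


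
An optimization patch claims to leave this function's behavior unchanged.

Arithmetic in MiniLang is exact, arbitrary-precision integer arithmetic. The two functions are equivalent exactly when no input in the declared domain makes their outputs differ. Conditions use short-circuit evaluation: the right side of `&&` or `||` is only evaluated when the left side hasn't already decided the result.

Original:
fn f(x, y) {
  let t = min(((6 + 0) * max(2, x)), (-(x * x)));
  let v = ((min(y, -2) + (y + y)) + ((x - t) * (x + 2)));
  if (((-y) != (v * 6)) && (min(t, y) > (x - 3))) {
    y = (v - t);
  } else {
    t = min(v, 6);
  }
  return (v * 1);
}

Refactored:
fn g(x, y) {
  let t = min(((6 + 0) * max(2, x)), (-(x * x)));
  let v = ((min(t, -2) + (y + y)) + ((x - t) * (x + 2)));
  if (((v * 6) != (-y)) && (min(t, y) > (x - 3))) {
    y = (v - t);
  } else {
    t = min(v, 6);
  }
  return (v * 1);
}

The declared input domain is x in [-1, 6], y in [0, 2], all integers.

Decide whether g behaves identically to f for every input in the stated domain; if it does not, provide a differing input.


Evaluate both at x=2, y=0.
f: t becomes -4; next v becomes 22; next (((-y) != (v * 6)) && (min(t, y) > (x - 3))) evaluates to false; next t becomes 6; next final value 22
g: t becomes -4; next v becomes 20; next (((v * 6) != (-y)) && (min(t, y) > (x - 3))) evaluates to false; next t becomes 6; next final value 20
22 vs 20 — the two versions disagree here.
verdict: not equivalent; witness: x=2, y=0


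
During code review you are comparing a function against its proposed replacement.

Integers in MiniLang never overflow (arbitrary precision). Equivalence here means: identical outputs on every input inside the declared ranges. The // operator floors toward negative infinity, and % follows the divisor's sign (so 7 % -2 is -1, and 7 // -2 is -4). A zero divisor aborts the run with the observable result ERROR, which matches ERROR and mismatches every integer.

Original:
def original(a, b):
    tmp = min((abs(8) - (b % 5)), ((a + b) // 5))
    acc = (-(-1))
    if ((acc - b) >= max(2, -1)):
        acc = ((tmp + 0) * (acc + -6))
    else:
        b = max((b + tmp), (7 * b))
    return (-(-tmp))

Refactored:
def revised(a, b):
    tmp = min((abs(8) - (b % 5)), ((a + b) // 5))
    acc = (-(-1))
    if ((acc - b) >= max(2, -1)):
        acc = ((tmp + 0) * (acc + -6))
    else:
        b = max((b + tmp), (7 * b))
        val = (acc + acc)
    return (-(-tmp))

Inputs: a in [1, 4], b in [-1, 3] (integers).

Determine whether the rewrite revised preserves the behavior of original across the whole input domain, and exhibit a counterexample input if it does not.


Equivalent — the differences include local variable names differ, arithmetic usage differs, statement counts differ, yet no declared input distinguishes the two.
Tracing a=4, b=0: original: tmp becomes 0; next acc becomes 1; next ((acc - b) >= max(2, -1)) evaluates to false; next b becomes 0; next final value 0 | revised: tmp becomes 0; next acc becomes 1; next ((acc - b) >= max(2, -1)) evaluates to false; next b becomes 0; next val becomes 2; next final value 0 — matching result 0.
Checked all 20 inputs in the declared domain: the outputs agree on every one.
verdict: equivalent


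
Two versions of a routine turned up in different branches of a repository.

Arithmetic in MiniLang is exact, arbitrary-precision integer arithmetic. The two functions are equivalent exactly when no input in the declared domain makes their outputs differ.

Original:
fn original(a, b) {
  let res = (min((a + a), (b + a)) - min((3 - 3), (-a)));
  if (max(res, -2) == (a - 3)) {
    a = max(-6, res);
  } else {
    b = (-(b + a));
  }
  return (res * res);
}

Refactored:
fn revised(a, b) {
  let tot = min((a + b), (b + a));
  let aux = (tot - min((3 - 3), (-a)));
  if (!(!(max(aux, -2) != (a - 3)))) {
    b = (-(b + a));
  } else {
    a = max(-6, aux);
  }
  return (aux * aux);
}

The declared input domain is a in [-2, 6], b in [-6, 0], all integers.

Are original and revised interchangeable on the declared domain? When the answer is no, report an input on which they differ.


Not equivalent: a=-2, b=-1 separates them (16 vs 9).
original: res = -4; (max(res, -2) == (a - 3)) -> false; b = 3; return 16
revised: tot = -3; aux = -3; (!(!(max(aux, -2) != (a - 3)))) -> true; b = 3; return 9
verdict: not equivalent; witness: a=-2, b=-1


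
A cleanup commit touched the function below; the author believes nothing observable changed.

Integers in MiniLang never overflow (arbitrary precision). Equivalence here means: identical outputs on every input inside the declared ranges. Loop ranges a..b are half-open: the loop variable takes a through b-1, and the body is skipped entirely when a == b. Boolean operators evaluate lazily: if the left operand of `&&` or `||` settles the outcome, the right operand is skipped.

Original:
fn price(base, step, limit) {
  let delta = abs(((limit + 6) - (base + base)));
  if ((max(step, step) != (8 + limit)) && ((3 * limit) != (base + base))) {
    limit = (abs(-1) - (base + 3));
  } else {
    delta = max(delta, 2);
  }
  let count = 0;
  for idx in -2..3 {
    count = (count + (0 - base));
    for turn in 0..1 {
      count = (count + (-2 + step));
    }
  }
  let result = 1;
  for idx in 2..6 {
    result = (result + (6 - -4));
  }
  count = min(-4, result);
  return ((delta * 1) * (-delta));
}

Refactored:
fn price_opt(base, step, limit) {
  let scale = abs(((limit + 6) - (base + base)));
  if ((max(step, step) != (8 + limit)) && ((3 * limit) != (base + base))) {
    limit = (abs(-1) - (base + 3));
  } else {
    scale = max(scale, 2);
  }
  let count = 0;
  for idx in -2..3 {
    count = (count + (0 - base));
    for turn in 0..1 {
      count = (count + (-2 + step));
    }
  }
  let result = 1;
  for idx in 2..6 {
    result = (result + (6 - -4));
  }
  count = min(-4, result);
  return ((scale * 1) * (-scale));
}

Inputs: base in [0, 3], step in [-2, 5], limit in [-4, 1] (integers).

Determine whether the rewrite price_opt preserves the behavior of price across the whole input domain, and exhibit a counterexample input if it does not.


Although local variable names differ, 192/192 inputs agree.
verdict: equivalent


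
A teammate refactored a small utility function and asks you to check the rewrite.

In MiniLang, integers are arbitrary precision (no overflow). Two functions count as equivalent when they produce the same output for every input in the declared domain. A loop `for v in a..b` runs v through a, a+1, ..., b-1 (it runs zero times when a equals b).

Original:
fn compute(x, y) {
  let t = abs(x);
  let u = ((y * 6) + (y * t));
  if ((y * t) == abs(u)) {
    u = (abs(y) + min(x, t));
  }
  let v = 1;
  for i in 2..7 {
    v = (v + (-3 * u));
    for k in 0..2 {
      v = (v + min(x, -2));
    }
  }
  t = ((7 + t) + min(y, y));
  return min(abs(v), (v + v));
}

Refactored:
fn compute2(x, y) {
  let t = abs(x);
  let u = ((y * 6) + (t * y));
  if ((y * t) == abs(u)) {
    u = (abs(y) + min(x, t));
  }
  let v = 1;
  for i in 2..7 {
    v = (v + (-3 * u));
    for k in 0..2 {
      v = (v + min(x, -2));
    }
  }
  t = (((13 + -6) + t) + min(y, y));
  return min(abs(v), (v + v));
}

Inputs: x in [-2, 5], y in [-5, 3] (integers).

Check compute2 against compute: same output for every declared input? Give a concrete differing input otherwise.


Side by side, the visible changes include: arithmetic usage differs; also constant usage differs.
Spot check at x=5, y=3 — compute: t=5, then u=33, then ((y * t) == abs(u)) is false, then v=1, then (i=2), then v=-98, then (k=0), then v=-100, then (k=1), then v=-102, then (i=3), then v=-201, then (k=0), then v=-203, then (k=1), then v=-205, then (i=4), then v=-304, then (k=0), then v=-306, then (k=1), then v=-308, then (i=5), then v=-407, then (k=0), then v=-409, then (k=1), then v=-411, then (i=6), then v=-510, then (k=0), then v=-512, then (k=1), then v=-514, then t=15, then returns -1028. compute2: t=5, then u=33, then ((y * t) == abs(u)) is false, then v=1, then (i=2), then v=-98, then (k=0), then v=-100, then (k=1), then v=-102, then (i=3), then v=-201, then (k=0), then v=-203, then (k=1), then v=-205, then (i=4), then v=-304, then (k=0), then v=-306, then (k=1), then v=-308, then (i=5), then v=-407, then (k=0), then v=-409, then (k=1), then v=-411, then (i=6), then v=-510, then (k=0), then v=-512, then (k=1), then v=-514, then t=15, then returns -1028. Both give -1028.
Every one of the 72 inputs gives matching results.
verdict: equivalent


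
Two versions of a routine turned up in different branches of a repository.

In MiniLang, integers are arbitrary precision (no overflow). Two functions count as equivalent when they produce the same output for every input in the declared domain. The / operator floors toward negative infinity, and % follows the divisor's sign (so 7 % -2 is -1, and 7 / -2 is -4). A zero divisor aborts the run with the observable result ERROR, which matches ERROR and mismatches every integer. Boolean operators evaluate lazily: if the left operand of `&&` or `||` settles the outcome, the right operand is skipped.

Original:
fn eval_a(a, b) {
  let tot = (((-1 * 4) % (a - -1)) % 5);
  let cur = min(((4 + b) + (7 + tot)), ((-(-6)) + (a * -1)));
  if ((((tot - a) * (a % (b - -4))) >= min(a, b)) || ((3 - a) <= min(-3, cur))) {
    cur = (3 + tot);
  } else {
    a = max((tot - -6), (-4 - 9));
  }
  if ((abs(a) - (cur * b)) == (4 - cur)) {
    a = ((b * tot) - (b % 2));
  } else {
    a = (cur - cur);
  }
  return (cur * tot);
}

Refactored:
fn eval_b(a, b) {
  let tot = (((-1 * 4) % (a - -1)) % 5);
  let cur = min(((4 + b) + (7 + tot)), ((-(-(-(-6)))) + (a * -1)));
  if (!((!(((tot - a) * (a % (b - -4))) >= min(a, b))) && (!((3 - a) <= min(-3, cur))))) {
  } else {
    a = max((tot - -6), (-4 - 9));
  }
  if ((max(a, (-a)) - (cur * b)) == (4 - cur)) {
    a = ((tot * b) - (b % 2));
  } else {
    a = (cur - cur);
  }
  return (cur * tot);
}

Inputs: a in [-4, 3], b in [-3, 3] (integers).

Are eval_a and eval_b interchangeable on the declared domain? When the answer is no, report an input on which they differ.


Evaluate both at a=-4, b=-3.
eval_a: tot = 4; cur = 10; ((((tot - a) * (a % (b - -4))) >= min(a, b)) || ((3 - a) <= min(-3, cur))) -> true; cur = 7; ((abs(a) - (cur * b)) == (4 - cur)) -> false; a = 0; return 28
eval_b: tot = 4; cur = 10; (!((!(((tot - a) * (a % (b - -4))) >= min(a, b))) && (!((3 - a) <= min(-3, cur))))) -> true; ((max(a, (-a)) - (cur * b)) == (4 - cur)) -> false; a = 0; return 40
28 and 40 differ, so these are not the same function on this domain.
verdict: not equivalent; witness: a=-4, b=-3


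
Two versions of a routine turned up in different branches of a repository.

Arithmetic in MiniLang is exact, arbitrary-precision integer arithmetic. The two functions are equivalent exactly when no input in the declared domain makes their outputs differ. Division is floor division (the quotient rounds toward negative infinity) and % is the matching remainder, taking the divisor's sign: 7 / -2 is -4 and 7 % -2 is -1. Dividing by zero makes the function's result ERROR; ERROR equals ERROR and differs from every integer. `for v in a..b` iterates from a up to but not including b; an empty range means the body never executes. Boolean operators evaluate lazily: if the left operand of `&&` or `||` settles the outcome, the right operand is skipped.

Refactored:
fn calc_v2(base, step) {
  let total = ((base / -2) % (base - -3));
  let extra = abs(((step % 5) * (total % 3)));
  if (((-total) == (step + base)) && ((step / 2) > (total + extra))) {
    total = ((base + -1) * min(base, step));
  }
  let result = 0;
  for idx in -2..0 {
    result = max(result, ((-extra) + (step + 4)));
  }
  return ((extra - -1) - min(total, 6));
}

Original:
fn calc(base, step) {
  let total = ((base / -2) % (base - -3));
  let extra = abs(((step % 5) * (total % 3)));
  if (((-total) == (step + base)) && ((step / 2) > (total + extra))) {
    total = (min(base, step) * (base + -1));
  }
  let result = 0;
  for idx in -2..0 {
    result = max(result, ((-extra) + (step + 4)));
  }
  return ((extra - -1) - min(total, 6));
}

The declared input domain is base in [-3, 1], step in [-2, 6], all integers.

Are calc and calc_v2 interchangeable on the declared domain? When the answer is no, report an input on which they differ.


Comparing the listings, the differences include: same computation, different form.
Spot check at base=-3, step=-1 — calc: division by zero -> ERROR. calc_v2: division by zero -> ERROR. Both give ERROR.
Across all 45 domain points the two functions coincide.
verdict: equivalent


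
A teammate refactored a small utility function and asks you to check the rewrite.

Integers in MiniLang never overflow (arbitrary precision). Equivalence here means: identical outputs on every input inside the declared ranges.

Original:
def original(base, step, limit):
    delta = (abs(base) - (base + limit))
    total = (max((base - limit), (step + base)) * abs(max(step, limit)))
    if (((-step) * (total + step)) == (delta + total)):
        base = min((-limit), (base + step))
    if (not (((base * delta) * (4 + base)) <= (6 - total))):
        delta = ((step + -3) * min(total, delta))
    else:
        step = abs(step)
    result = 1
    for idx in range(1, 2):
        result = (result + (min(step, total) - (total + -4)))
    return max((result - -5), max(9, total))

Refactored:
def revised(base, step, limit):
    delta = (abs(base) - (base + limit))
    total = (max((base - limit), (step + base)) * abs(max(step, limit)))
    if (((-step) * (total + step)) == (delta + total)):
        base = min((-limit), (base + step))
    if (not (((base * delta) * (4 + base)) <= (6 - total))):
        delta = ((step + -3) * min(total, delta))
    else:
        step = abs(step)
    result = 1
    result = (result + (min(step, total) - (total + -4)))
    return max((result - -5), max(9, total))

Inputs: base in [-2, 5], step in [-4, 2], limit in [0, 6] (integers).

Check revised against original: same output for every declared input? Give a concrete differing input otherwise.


The two versions differ — the changes include local variable names differ; and loop structure differs; and statement counts differ.
Spot check at base=4, step=2, limit=2 — original: delta becomes -2; next total becomes 12; next (((-step) * (total + step)) == (delta + total)) evaluates to false; next (not (((base * delta) * (4 + base)) <= (6 - total))) evaluates to false; next step becomes 2; next result becomes 1; next at idx=1:; next result becomes -5; next final value 12. revised: delta becomes -2; next total becomes 12; next (((-step) * (total + step)) == (delta + total)) evaluates to false; next (not (((base * delta) * (4 + base)) <= (6 - total))) evaluates to false; next step becomes 2; next result becomes 1; next result becomes -5; next final value 12. Both give 12.
Checked all 392 inputs in the declared domain: the outputs agree on every one.
verdict: equivalent


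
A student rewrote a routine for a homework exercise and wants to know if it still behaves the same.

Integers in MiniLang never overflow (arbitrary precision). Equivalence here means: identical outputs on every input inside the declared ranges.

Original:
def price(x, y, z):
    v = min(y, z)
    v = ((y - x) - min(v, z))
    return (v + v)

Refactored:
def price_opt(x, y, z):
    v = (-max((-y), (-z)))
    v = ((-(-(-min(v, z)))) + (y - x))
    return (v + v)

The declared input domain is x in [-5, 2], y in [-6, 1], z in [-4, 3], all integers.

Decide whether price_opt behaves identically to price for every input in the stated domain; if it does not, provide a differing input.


Side by side, the visible changes include: arithmetic usage differs; also min/max/abs usage differs.
Tracing x=-4, y=-6, z=0: price: v = -6; v = 4; return 8 | price_opt: v = -6; v = 4; return 8 — matching result 8.
Every one of the 512 inputs gives matching results.
verdict: equivalent


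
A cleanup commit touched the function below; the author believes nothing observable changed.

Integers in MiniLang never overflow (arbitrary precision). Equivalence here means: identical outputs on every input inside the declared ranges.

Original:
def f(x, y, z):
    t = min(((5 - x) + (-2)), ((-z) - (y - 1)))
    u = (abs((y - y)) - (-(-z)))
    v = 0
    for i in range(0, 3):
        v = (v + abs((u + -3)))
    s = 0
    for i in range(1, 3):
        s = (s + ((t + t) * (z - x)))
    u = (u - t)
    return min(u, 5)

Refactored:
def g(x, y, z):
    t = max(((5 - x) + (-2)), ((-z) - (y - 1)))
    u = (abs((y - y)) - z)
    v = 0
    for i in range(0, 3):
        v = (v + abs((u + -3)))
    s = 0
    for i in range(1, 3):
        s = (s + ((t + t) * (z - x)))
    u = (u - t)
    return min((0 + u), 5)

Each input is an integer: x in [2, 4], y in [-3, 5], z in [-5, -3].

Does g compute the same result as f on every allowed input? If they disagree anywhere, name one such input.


Consider the input x=2, y=-3, z=-5.
f: t = 1; u = 5; v = 0; [i=0]; v = 2; [i=1]; v = 4; [i=2]; v = 6; s = 0; [i=1]; s = -14; [i=2]; s = -28; u = 4; return 4
g: t = 9; u = 5; v = 0; [i=0]; v = 2; [i=1]; v = 4; [i=2]; v = 6; s = 0; [i=1]; s = -126; [i=2]; s = -252; u = -4; return -4
4 against -4: the behavior changed.
verdict: not equivalent; witness: x=2, y=-3, z=-5


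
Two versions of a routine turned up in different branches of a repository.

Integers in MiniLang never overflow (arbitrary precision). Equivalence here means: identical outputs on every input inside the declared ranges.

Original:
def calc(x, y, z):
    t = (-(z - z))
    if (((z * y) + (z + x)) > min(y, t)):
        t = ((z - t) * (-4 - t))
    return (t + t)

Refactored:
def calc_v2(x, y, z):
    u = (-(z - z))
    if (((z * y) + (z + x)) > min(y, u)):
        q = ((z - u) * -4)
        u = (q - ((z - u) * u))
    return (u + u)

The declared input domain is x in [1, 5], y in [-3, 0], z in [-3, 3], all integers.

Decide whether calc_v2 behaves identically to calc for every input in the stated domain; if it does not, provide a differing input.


Differences: statement counts differ; and arithmetic usage differs; and local variable names differ — yet all 140 inputs agree.
verdict: equivalent


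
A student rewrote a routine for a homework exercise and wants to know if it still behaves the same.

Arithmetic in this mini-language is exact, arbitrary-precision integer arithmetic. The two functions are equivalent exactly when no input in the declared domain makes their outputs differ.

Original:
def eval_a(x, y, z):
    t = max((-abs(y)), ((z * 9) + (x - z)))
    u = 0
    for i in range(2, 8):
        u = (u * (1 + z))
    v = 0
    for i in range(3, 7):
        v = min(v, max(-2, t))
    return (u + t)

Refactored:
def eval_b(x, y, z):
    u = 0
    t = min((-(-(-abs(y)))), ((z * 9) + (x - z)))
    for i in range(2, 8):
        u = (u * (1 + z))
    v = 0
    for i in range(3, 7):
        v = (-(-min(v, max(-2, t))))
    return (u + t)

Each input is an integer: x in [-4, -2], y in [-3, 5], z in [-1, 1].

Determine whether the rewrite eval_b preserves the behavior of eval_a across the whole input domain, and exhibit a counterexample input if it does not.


The rewrite breaks on x=-4, y=-3, z=-1, where the results are -3 and -12.
eval_a: t := -3 | u := 0 | iter i=2: | u := 0 | iter i=3: | u := 0 | iter i=4: | u := 0 | iter i=5: | u := 0 | iter i=6: | u := 0 | iter i=7: | u := 0 | v := 0 | iter i=3: | v := -2 | iter i=4: | v := -2 | iter i=5: | v := -2 | iter i=6: | v := -2 | result -3
eval_b: u := 0 | t := -12 | iter i=2: | u := 0 | iter i=3: | u := 0 | iter i=4: | u := 0 | iter i=5: | u := 0 | iter i=6: | u := 0 | iter i=7: | u := 0 | v := 0 | iter i=3: | v := -2 | iter i=4: | v := -2 | iter i=5: | v := -2 | iter i=6: | v := -2 | result -12
verdict: not equivalent; witness: x=-4, y=-3, z=-1


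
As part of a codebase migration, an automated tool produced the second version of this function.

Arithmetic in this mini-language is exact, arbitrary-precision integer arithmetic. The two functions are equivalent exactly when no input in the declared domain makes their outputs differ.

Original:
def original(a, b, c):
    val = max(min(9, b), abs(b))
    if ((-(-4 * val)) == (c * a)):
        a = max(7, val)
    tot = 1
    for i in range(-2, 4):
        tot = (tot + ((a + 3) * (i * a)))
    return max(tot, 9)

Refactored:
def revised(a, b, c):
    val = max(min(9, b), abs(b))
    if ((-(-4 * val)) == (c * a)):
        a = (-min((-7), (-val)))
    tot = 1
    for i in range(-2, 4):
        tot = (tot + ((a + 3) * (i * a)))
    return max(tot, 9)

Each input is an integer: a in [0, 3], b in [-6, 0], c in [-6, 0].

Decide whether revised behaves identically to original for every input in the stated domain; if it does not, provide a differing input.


Side by side, the visible changes include: min/max/abs usage differs.
Tracing a=1, b=-4, c=-1: original: val becomes 4; next ((-(-4 * val)) == (c * a)) evaluates to false; next tot becomes 1; next at i=-2:; next tot becomes -7; next at i=-1:; next tot becomes -11; next at i=0:; next tot becomes -11; next at i=1:; next tot becomes -7; next at i=2:; next tot becomes 1; next at i=3:; next tot becomes 13; next final value 13 | revised: val becomes 4; next ((-(-4 * val)) == (c * a)) evaluates to false; next tot becomes 1; next at i=-2:; next tot becomes -7; next at i=-1:; next tot becomes -11; next at i=0:; next tot becomes -11; next at i=1:; next tot becomes -7; next at i=2:; next tot becomes 1; next at i=3:; next tot becomes 13; next final value 13 — matching result 13.
Across all 196 domain points the two functions coincide.
verdict: equivalent


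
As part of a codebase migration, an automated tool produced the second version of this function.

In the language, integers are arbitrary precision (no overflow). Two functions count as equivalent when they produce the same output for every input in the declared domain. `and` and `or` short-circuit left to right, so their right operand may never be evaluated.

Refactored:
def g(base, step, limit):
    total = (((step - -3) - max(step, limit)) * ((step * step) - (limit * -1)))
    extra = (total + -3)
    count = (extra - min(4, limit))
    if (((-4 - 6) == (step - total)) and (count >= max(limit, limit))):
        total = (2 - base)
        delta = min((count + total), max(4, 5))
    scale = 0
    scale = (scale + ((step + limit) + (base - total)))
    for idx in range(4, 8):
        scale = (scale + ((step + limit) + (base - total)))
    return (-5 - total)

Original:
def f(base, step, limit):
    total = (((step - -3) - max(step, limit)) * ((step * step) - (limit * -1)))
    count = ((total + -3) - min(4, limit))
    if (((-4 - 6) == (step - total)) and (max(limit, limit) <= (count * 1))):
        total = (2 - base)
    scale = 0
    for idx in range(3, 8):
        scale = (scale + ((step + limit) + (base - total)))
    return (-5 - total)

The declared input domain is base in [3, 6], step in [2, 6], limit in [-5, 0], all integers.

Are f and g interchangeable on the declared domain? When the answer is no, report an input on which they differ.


Equivalent — the differences include loop structure differs; also statement counts differ; also constant usage differs; also min/max/abs usage differs; also arithmetic usage differs; also comparison usage differs; also local variable names differ, yet no declared input distinguishes the two.
Tracing base=3, step=3, limit=-3: f: total = 18; count = 18; (((-4 - 6) == (step - total)) and (max(limit, limit) <= (count * 1))) -> false; scale = 0; [idx=3]; scale = -15; [idx=4]; scale = -30; [idx=5]; scale = -45; [idx=6]; scale = -60; [idx=7]; scale = -75; return -23 | g: total = 18; extra = 15; count = 18; (((-4 - 6) == (step - total)) and (count >= max(limit, limit))) -> false; scale = 0; scale = -15; [idx=4]; scale = -30; [idx=5]; scale = -45; [idx=6]; scale = -60; [idx=7]; scale = -75; return -23 — matching result -23.
Checked all 120 inputs in the declared domain: the outputs agree on every one.
verdict: equivalent


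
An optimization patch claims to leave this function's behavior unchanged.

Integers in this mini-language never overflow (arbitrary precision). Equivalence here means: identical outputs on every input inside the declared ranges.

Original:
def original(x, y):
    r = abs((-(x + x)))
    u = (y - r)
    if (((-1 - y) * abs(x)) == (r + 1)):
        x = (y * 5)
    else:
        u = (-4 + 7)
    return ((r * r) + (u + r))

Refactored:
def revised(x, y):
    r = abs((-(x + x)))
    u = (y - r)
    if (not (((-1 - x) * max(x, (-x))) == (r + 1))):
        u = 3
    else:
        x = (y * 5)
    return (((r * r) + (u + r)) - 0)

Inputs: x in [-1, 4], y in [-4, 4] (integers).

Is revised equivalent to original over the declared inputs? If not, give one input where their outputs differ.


There is a counterexample at x=-1, y=-4: 0 on one side, 9 on the other.
original: r=2, then u=-6, then (((-1 - y) * abs(x)) == (r + 1)) is true, then x=-20, then returns 0
revised: r=2, then u=-6, then (not (((-1 - x) * max(x, (-x))) == (r + 1))) is true, then u=3, then returns 9
verdict: not equivalent; witness: x=-1, y=-4


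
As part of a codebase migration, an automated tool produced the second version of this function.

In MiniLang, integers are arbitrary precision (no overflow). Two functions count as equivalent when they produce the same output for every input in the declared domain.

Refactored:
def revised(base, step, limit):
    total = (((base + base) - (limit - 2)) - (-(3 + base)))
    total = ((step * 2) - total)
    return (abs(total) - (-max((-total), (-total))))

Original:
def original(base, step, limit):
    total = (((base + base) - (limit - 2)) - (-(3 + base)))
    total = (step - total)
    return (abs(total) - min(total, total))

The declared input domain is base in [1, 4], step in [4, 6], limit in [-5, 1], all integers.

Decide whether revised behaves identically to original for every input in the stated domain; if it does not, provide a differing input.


These are not equivalent — on base=1, step=4, limit=-5 the outputs split (18 vs 10).
original: total=13, then total=-9, then returns 18
revised: total=13, then total=-5, then returns 10
verdict: not equivalent; witness: base=1, step=4, limit=-5
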